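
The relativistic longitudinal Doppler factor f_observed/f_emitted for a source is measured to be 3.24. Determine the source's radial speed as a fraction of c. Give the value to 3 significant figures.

β ≈ 0.826

f_obs/f_src = √((1+β)/(1−β)) = 3.24  ⇒  (1+β)/(1−β) = 10.498
β = |1 − D²|/(1 + D²) = |1 − 10.498|/(1 + 10.498) = 0.826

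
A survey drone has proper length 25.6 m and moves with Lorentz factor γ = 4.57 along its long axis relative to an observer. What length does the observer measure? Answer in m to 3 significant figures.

γ = 4.57 (given)
Length contraction: L = L₀/γ = 25.6/4.57 = 5.60 m

L ≈ 5.60 m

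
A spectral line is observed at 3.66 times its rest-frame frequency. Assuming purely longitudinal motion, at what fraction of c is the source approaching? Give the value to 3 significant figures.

f_obs/f_src = √((1+β)/(1−β)) = 3.66  ⇒  (1+β)/(1−β) = 13.396
β = |1 − D²|/(1 + D²) = |1 − 13.396|/(1 + 13.396) = 0.861

β ≈ 0.861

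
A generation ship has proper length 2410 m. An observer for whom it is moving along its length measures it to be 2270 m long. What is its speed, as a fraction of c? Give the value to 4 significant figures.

γ = L₀/L = 2410/2270 = 1.06167
β = √(1 − 1/γ²) = 0.3359

β ≈ 0.3359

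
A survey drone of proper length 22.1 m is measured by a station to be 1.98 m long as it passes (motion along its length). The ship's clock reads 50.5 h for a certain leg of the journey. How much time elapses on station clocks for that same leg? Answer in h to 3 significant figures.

Δt ≈ 564 h

Length contraction ⇒ γ = L₀/L = 22.1/1.98 = 11.162
Time dilation: Δt = γτ₀ = 11.162 × 50.5 h = 564 h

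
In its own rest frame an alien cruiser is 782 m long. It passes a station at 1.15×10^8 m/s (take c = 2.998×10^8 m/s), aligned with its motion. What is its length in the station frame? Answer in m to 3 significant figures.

L ≈ 722 m

β = v/c = 1.15×10^8 / 2.998×10^8 = 0.38359
γ = 1/√(1 − 0.38359²) = 1.0828
Length contraction: L = L₀/γ = 782/1.0828 = 722 m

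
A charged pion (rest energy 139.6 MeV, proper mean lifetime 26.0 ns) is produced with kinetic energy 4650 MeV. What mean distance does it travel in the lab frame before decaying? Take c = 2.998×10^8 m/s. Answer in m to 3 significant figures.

γ = 1 + K/(m₀c²) = 1 + 4650/139.6 = 34.309
β = √(1 − 1/γ²) = 0.99958
Dilated lifetime: γτ₀ = 34.309 × 26.0 ns = 892.05 ns
d = βc·γτ₀ = 0.99958 × (2.998×10^8 m/s) × 8.9205×10^-7 s = 267 m

d ≈ 267 m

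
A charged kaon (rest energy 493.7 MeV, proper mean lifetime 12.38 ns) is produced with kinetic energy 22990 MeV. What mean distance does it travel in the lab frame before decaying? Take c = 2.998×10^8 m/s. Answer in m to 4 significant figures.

d ≈ 176.5 m

γ = 1 + K/(m₀c²) = 1 + 22990/493.7 = 47.5667
β = √(1 − 1/γ²) = 0.999779
Dilated lifetime: γτ₀ = 47.5667 × 12.38 ns = 588.876 ns
d = βc·γτ₀ = 0.999779 × (2.998×10^8 m/s) × 5.88876×10^-7 s = 176.5 m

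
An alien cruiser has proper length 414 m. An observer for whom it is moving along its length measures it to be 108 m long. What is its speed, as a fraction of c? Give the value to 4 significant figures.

β ≈ 0.9654

γ = L₀/L = 414/108 = 3.83333
β = √(1 − 1/γ²) = 0.9654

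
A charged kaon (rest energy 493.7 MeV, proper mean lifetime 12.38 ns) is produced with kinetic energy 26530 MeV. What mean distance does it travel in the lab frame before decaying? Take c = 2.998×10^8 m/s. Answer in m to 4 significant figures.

d ≈ 203.1 m

γ = 1 + K/(m₀c²) = 1 + 26530/493.7 = 54.7371
β = √(1 − 1/γ²) = 0.999833
Dilated lifetime: γτ₀ = 54.7371 × 12.38 ns = 677.645 ns
d = βc·γτ₀ = 0.999833 × (2.998×10^8 m/s) × 6.77645×10^-7 s = 203.1 m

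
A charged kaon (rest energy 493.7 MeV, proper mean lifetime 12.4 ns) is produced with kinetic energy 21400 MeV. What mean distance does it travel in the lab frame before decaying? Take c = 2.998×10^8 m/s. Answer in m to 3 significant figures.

γ = 1 + K/(m₀c²) = 1 + 21400/493.7 = 44.346
β = √(1 − 1/γ²) = 0.99975
Dilated lifetime: γτ₀ = 44.346 × 12.4 ns = 549.89 ns
d = βc·γτ₀ = 0.99975 × (2.998×10^8 m/s) × 5.4989×10^-7 s = 165 m

d ≈ 165 m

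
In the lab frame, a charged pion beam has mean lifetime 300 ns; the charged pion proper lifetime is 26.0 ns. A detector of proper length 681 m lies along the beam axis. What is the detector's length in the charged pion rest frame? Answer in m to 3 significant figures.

L ≈ 59.0 m

Time dilation ⇒ γ = Δt/τ₀ = 300/26.0 = 11.538
Length contraction: L = L₀/γ = 681/11.538 = 59.0 m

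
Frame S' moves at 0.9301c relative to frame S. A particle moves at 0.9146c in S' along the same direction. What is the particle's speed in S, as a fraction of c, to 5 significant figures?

Relativistic velocity addition: u = (u' + v)/(1 + u'v/c²)
= (0.9146 + 0.9301)/(1 + 0.9146×0.9301) = 1.8447/1.850669 = 0.99677

u ≈ 0.99677c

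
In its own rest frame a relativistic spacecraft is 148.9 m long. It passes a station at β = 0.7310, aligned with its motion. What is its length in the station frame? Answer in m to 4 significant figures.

γ = 1/√(1 − 0.7310²) = 1.46546
Length contraction: L = L₀/γ = 148.9/1.46546 = 101.6 m

L ≈ 101.6 m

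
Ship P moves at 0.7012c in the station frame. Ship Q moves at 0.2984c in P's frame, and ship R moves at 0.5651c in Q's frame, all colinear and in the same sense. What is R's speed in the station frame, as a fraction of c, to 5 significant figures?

Compose boost 2: (0.2984 + 0.7012)/(1 + 0.2984×0.7012) = 0.99960/1.209238 = 0.8266362
Compose boost 3: (0.5651 + 0.8266362)/(1 + 0.5651×0.8266362) = 1.391736/1.467132 = 0.94861

u ≈ 0.94861c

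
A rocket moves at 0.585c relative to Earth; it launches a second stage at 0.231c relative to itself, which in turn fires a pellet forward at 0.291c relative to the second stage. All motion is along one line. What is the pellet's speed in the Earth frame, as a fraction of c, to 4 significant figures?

Compose boost 2: (0.231 + 0.585)/(1 + 0.231×0.585) = 0.8160/1.13514 = 0.718857
Compose boost 3: (0.291 + 0.718857)/(1 + 0.291×0.718857) = 1.00986/1.20919 = 0.8352

u ≈ 0.8352c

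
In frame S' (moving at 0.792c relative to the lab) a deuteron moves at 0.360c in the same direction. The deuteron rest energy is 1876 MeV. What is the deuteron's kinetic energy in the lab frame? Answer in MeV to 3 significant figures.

K ≈ 2360 MeV

u_lab = (0.360 + 0.792)/(1 + 0.360×0.792) = 0.896414
γ = 1/√(1 − 0.896414²) = 2.2562
K = (γ − 1)m₀c² = (2.2562 − 1) × 1876 = 1.2562 × 1876 = 2360 MeV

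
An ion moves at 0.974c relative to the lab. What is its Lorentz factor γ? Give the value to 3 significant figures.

γ = 1/√(1 − β²) = 1/√(1 − 0.974²) = 1/√(0.051324) = 4.41

γ ≈ 4.41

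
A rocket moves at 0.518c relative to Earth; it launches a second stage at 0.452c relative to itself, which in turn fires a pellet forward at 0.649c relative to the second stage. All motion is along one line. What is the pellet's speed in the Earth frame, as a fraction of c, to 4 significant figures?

u ≈ 0.9503c

Compose boost 2: (0.452 + 0.518)/(1 + 0.452×0.518) = 0.9700/1.23414 = 0.785975
Compose boost 3: (0.649 + 0.785975)/(1 + 0.649×0.785975) = 1.43497/1.51010 = 0.9503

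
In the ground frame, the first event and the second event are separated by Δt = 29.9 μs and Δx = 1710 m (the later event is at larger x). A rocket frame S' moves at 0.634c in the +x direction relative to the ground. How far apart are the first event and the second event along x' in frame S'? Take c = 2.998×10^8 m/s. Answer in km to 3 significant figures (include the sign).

γ = 1/√(1 − 0.634²) = 1.2931
Δx' = γ(Δx − vΔt) = 1.2931 × (1710 m − 0.634×(2.998×10^8 m/s)×29.9×10^-6 s)
= 1.2931 × (-3973.2 m) = -5.14 km

Δx' ≈ -5.14 km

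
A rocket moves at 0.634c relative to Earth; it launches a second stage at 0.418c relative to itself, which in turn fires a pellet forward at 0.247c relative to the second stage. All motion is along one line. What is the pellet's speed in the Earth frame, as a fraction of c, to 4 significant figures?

u ≈ 0.8948c

Compose boost 2: (0.418 + 0.634)/(1 + 0.418×0.634) = 1.052/1.26501 = 0.831613
Compose boost 3: (0.247 + 0.831613)/(1 + 0.247×0.831613) = 1.07861/1.20541 = 0.8948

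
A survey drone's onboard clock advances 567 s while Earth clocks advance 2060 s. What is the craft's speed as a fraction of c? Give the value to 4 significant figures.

β ≈ 0.9614

γ = Δt/τ₀ = 2060/567 = 3.63316
β = √(1 − 1/γ²) = √(1 − 1/3.63316²) = 0.9614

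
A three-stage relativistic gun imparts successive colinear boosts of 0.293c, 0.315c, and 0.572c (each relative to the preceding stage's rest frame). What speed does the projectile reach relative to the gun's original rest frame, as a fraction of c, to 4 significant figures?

u ≈ 0.8561c

Compose boost 2: (0.315 + 0.293)/(1 + 0.315×0.293) = 0.6080/1.09230 = 0.556626
Compose boost 3: (0.572 + 0.556626)/(1 + 0.572×0.556626) = 1.12863/1.31839 = 0.8561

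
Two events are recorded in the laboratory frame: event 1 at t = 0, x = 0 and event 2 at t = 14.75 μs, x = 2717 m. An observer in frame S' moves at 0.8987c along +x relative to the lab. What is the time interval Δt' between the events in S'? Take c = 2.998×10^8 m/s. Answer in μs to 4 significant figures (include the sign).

Δt' ≈ 15.06 μs

γ = 1/√(1 − 0.8987²) = 2.28017
Δt' = γ(Δt − vΔx/c²) = 2.28017 × (14.75 μs − 0.8987×2717 m / (2.998×10^8 m/s))
= 2.28017 × (6.60534 μs) = 15.06 μs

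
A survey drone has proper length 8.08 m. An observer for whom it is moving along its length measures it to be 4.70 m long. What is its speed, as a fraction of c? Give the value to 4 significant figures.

γ = L₀/L = 8.08/4.70 = 1.71915
β = √(1 − 1/γ²) = 0.8134

β ≈ 0.8134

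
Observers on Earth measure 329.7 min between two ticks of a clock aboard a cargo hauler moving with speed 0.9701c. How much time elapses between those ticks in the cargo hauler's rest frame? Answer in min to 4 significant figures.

τ₀ ≈ 80.02 min

γ = 1/√(1 − 0.9701²) = 4.12022
Proper time: τ₀ = Δt/γ = 329.7/4.12022 = 80.02 min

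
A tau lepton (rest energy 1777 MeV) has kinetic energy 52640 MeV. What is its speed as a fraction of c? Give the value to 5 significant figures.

γ = 1 + K/(m₀c²) = 1 + 52640/1777 = 30.62296
β = √(1 − 1/γ²) = 0.99947

β ≈ 0.99947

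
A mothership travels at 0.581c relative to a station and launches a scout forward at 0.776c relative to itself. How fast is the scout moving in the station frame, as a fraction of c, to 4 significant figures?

Compose boost 2: (0.776 + 0.581)/(1 + 0.776×0.581) = 1.357/1.45086 = 0.9353

u ≈ 0.9353c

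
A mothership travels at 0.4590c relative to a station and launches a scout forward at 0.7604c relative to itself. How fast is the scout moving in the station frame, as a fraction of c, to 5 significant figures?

u ≈ 0.90391c

Compose boost 2: (0.7604 + 0.4590)/(1 + 0.7604×0.4590) = 1.2194/1.349024 = 0.90391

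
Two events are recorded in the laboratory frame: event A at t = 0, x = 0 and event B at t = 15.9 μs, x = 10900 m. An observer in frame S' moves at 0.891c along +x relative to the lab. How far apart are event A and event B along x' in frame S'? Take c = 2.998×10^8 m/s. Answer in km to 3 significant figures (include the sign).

γ = 1/√(1 − 0.891²) = 2.2026
Δx' = γ(Δx − vΔt) = 2.2026 × (10900 m − 0.891×(2.998×10^8 m/s)×15.9×10^-6 s)
= 2.2026 × (6652.8 m) = 14.7 km

Δx' ≈ 14.7 km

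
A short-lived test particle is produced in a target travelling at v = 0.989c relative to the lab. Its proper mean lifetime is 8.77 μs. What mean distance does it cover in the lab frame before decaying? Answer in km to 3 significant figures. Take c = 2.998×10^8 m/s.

γ = 1/√(1 − 0.989²) = 6.7606
Dilated lifetime: Δt = γτ₀ = 6.7606 × 8.77 μs = 59.291 μs
d = vΔt = 0.989c × 59.291 μs = 2.9650×10^8 m/s × 5.9291×10^-5 s = 17.6 km

d ≈ 17.6 km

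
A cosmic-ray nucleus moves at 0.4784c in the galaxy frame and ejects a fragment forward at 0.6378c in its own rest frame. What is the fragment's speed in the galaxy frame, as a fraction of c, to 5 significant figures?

u ≈ 0.85524c

Compose boost 2: (0.6378 + 0.4784)/(1 + 0.6378×0.4784) = 1.1162/1.305124 = 0.85524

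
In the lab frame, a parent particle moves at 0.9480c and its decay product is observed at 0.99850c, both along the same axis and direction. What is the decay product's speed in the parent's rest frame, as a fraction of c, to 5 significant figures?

u' ≈ 0.94530c

Inverse velocity addition: u' = (u − v)/(1 − uv/c²)
= (0.99850 − 0.9480)/(1 − 0.99850×0.9480) = 0.050500/0.05342200 = 0.94530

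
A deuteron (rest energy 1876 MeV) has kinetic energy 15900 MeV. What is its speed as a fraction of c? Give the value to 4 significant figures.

β ≈ 0.9944

γ = 1 + K/(m₀c²) = 1 + 15900/1876 = 9.47548
β = √(1 − 1/γ²) = 0.9944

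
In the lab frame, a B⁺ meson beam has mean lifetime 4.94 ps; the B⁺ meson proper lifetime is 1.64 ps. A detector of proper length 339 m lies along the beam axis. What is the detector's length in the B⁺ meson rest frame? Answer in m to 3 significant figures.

Time dilation ⇒ γ = Δt/τ₀ = 4.94/1.64 = 3.0122
Length contraction: L = L₀/γ = 339/3.0122 = 113 m

L ≈ 113 m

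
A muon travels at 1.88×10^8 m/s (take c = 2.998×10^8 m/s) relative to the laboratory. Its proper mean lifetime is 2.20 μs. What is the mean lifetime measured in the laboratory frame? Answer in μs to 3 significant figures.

β = v/c = 1.88×10^8 / 2.998×10^8 = 0.62708
γ = 1/√(1 − 0.62708²) = 1.2838
Time dilation: Δt = γτ₀ = 1.2838 × 2.20 μs = 2.82 μs

Δt ≈ 2.82 μs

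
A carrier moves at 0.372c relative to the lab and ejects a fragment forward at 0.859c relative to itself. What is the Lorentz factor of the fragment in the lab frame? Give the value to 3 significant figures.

u_lab = (0.859 + 0.372)/(1 + 0.859×0.372) = 1.231/1.31955 = 0.932895
γ = 1/√(1 − 0.932895²) = 2.78

γ ≈ 2.78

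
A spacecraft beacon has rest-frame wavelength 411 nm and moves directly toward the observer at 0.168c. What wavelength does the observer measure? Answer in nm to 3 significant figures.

Relativistic Doppler: λ_obs = λ_src √((1−β)/(1+β))
= 411 × √(0.83200/1.1680) = 411 × 0.84400 = 347 nm

λ_obs ≈ 347 nm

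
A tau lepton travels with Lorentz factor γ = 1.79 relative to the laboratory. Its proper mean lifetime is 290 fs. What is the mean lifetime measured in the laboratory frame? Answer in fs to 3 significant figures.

Δt ≈ 519 fs

γ = 1.79 (given)
Time dilation: Δt = γτ₀ = 1.79 × 290 fs = 519 fs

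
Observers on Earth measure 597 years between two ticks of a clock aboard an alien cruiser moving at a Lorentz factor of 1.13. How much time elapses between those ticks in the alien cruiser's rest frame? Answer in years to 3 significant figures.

τ₀ ≈ 528 years

γ = 1.13 (given)
Proper time: τ₀ = Δt/γ = 597/1.13 = 528 years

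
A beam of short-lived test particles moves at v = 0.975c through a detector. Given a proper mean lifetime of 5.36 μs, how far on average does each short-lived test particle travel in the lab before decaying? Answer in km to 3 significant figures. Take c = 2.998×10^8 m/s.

d ≈ 7.05 km

γ = 1/√(1 − 0.975²) = 4.5004
Dilated lifetime: Δt = γτ₀ = 4.5004 × 5.36 μs = 24.122 μs
d = vΔt = 0.975c × 24.122 μs = 2.9230×10^8 m/s × 2.4122×10^-5 s = 7.05 km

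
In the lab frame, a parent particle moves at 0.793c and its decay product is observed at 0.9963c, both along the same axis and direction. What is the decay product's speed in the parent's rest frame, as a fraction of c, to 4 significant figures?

Inverse velocity addition: u' = (u − v)/(1 − uv/c²)
= (0.9963 − 0.793)/(1 − 0.9963×0.793) = 0.2033/0.209934 = 0.9684

u' ≈ 0.9684c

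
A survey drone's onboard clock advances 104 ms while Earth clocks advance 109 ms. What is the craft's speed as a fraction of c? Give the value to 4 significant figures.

β ≈ 0.2994

γ = Δt/τ₀ = 109/104 = 1.04808
β = √(1 − 1/γ²) = √(1 − 1/1.04808²) = 0.2994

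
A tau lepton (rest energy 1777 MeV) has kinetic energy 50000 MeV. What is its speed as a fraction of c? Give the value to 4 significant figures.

γ = 1 + K/(m₀c²) = 1 + 50000/1777 = 29.1373
β = √(1 − 1/γ²) = 0.9994

β ≈ 0.9994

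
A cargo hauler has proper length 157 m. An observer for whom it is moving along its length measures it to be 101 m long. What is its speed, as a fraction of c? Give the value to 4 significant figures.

β ≈ 0.7656

γ = L₀/L = 157/101 = 1.55446
β = √(1 − 1/γ²) = 0.7656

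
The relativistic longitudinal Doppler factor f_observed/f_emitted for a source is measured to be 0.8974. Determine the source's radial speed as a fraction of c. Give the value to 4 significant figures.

β ≈ 0.1078

f_obs/f_src = √((1−β)/(1+β)) = 0.8974  ⇒  (1−β)/(1+β) = 0.805327
β = |1 − D²|/(1 + D²) = |1 − 0.805327|/(1 + 0.805327) = 0.1078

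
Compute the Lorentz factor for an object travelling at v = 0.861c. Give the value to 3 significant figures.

γ = 1/√(1 − β²) = 1/√(1 − 0.861²) = 1/√(0.25868) = 1.97

γ ≈ 1.97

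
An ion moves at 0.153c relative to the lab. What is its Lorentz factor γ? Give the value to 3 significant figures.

γ = 1/√(1 − β²) = 1/√(1 − 0.153²) = 1/√(0.97659) = 1.01

γ ≈ 1.01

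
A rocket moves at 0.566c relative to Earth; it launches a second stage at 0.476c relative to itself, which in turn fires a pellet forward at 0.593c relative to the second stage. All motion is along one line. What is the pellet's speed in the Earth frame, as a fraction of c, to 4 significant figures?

Compose boost 2: (0.476 + 0.566)/(1 + 0.476×0.566) = 1.042/1.26942 = 0.820850
Compose boost 3: (0.593 + 0.820850)/(1 + 0.593×0.820850) = 1.41385/1.48676 = 0.9510

u ≈ 0.9510c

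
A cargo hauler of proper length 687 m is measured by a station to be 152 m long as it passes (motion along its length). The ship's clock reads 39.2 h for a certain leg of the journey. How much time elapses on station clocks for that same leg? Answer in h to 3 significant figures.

Length contraction ⇒ γ = L₀/L = 687/152 = 4.5197
Time dilation: Δt = γτ₀ = 4.5197 × 39.2 h = 177 h

Δt ≈ 177 h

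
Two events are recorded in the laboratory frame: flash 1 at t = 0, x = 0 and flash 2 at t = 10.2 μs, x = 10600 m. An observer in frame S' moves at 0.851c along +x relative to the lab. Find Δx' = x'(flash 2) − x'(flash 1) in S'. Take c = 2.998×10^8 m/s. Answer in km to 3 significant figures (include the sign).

Δx' ≈ 15.2 km

γ = 1/√(1 − 0.851²) = 1.9042
Δx' = γ(Δx − vΔt) = 1.9042 × (10600 m − 0.851×(2.998×10^8 m/s)×10.2×10^-6 s)
= 1.9042 × (7997.7 m) = 15.2 km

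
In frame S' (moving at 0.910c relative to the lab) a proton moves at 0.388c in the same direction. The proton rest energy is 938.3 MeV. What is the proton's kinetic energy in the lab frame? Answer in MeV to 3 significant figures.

u_lab = (0.388 + 0.910)/(1 + 0.388×0.910) = 0.959293
γ = 1/√(1 − 0.959293²) = 3.5409
K = (γ − 1)m₀c² = (3.5409 − 1) × 938.3 = 2.5409 × 938.3 = 2380 MeV

K ≈ 2380 MeV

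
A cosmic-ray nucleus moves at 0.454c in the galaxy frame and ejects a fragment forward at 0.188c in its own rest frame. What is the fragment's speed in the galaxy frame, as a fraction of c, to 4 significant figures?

u ≈ 0.5915c

Compose boost 2: (0.188 + 0.454)/(1 + 0.188×0.454) = 0.6420/1.08535 = 0.5915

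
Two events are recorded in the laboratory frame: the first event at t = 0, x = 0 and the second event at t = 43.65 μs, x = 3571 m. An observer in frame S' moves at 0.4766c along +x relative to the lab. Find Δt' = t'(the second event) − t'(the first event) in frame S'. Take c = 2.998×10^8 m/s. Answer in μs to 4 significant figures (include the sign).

Δt' ≈ 43.19 μs

γ = 1/√(1 − 0.4766²) = 1.13750
Δt' = γ(Δt − vΔx/c²) = 1.13750 × (43.65 μs − 0.4766×3571 m / (2.998×10^8 m/s))
= 1.13750 × (37.9731 μs) = 43.19 μs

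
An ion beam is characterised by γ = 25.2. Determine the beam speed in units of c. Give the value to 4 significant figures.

β ≈ 0.9992

β = √(1 − 1/γ²) = √(1 − 1/25.2²) = √(0.998425) = 0.9992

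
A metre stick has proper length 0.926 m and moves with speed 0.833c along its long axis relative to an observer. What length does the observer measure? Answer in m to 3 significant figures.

γ = 1/√(1 − 0.833²) = 1.8074
Length contraction: L = L₀/γ = 0.926/1.8074 = 0.512 m

L ≈ 0.512 m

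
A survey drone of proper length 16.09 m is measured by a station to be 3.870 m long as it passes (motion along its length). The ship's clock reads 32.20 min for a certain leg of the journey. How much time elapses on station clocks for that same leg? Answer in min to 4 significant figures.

Length contraction ⇒ γ = L₀/L = 16.09/3.870 = 4.15762
Time dilation: Δt = γτ₀ = 4.15762 × 32.20 min = 133.9 min

Δt ≈ 133.9 min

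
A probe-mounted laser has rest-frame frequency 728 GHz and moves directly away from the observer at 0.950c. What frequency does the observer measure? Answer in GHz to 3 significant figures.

f_obs ≈ 117 GHz

Relativistic Doppler: f_obs = f_src √((1−β)/(1+β))
= 728 × √(0.050000/1.9500) = 728 × 0.16013 = 117 GHz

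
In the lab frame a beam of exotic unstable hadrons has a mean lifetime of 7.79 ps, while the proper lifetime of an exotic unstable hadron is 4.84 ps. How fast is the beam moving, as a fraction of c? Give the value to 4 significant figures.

γ = Δt/τ₀ = 7.79/4.84 = 1.60950
β = √(1 − 1/γ²) = √(1 − 1/1.60950²) = 0.7836

β ≈ 0.7836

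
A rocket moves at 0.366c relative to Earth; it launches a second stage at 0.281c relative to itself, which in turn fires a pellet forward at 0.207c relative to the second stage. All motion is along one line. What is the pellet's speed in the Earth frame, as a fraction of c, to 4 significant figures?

u ≈ 0.7077c

Compose boost 2: (0.281 + 0.366)/(1 + 0.281×0.366) = 0.6470/1.10285 = 0.586664
Compose boost 3: (0.207 + 0.586664)/(1 + 0.207×0.586664) = 0.793664/1.12144 = 0.7077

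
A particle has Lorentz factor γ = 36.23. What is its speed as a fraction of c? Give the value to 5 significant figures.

β ≈ 0.99962

β = √(1 − 1/γ²) = √(1 − 1/36.23²) = √(0.9992382) = 0.99962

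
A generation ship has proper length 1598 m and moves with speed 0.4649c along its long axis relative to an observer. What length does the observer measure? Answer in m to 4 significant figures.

γ = 1/√(1 − 0.4649²) = 1.12948
Length contraction: L = L₀/γ = 1598/1.12948 = 1415 m

L ≈ 1415 m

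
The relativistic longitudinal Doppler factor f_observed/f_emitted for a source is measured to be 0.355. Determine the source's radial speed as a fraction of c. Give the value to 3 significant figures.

β ≈ 0.776

f_obs/f_src = √((1−β)/(1+β)) = 0.355  ⇒  (1−β)/(1+β) = 0.12602
β = |1 − D²|/(1 + D²) = |1 − 0.12602|/(1 + 0.12602) = 0.776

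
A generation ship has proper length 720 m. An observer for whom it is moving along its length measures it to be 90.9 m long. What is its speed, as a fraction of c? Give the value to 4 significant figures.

γ = L₀/L = 720/90.9 = 7.92079
β = √(1 − 1/γ²) = 0.9920

β ≈ 0.9920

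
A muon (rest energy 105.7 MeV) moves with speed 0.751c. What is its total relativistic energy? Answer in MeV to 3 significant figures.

E ≈ 160 MeV

γ = 1/√(1 − 0.751²) = 1.5145
E = γm₀c² = 1.5145 × 105.7 MeV = 160 MeV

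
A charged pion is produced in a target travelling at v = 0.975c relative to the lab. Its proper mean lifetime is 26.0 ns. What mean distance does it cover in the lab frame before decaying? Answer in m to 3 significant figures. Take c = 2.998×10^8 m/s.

d ≈ 34.2 m

γ = 1/√(1 − 0.975²) = 4.5004
Dilated lifetime: Δt = γτ₀ = 4.5004 × 26.0 ns = 117.01 ns
d = vΔt = 0.975c × 117.01 ns = 2.9230×10^8 m/s × 1.1701×10^-7 s = 34.2 m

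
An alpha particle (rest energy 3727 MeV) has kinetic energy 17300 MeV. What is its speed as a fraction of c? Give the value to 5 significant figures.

γ = 1 + K/(m₀c²) = 1 + 17300/3727 = 5.641803
β = √(1 − 1/γ²) = 0.98417

β ≈ 0.98417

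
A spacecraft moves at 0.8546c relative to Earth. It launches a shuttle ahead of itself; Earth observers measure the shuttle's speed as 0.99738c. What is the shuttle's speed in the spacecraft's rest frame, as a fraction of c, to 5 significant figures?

u' ≈ 0.96709c

Inverse velocity addition: u' = (u − v)/(1 − uv/c²)
= (0.99738 − 0.8546)/(1 − 0.99738×0.8546) = 0.14278/0.1476391 = 0.96709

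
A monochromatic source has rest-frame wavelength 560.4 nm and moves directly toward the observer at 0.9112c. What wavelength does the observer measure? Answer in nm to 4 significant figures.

λ_obs ≈ 120.8 nm

Relativistic Doppler: λ_obs = λ_src √((1−β)/(1+β))
= 560.4 × √(0.0888000/1.91120) = 560.4 × 0.215553 = 120.8 nm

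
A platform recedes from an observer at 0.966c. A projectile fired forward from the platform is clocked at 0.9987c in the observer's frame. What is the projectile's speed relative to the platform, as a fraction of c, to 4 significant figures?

Inverse velocity addition: u' = (u − v)/(1 − uv/c²)
= (0.9987 − 0.966)/(1 − 0.9987×0.966) = 0.03270/0.0352558 = 0.9275

u' ≈ 0.9275c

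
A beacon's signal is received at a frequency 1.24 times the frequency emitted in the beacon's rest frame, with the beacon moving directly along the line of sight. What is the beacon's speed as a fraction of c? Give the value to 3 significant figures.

f_obs/f_src = √((1+β)/(1−β)) = 1.24  ⇒  (1+β)/(1−β) = 1.5376
β = |1 − D²|/(1 + D²) = |1 − 1.5376|/(1 + 1.5376) = 0.212

β ≈ 0.212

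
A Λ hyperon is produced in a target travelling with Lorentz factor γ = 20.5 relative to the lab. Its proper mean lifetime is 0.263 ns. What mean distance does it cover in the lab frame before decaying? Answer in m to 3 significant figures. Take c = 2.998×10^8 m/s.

d ≈ 1.61 m

β = √(1 − 1/γ²) = √(1 − 1/20.5²) = 0.99881
Dilated lifetime: Δt = γτ₀ = 20.5 × 0.263 ns = 5.3915 ns
d = vΔt = 0.99881c × 5.3915 ns = 2.9944×10^8 m/s × 5.3915×10^-9 s = 1.61 m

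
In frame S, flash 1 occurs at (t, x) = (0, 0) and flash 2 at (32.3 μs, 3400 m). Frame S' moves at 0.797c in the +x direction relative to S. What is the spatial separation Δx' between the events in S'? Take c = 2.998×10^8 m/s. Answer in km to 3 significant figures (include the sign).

Δx' ≈ -7.15 km

γ = 1/√(1 − 0.797²) = 1.6557
Δx' = γ(Δx − vΔt) = 1.6557 × (3400 m − 0.797×(2.998×10^8 m/s)×32.3×10^-6 s)
= 1.6557 × (-4317.8 m) = -7.15 km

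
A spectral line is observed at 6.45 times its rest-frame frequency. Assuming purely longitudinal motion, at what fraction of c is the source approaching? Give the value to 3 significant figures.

β ≈ 0.953

f_obs/f_src = √((1+β)/(1−β)) = 6.45  ⇒  (1+β)/(1−β) = 41.602
β = |1 − D²|/(1 + D²) = |1 − 41.602|/(1 + 41.602) = 0.953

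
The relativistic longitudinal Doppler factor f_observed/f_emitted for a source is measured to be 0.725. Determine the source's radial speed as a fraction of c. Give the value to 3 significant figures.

β ≈ 0.311

f_obs/f_src = √((1−β)/(1+β)) = 0.725  ⇒  (1−β)/(1+β) = 0.52563
β = |1 − D²|/(1 + D²) = |1 − 0.52563|/(1 + 0.52563) = 0.311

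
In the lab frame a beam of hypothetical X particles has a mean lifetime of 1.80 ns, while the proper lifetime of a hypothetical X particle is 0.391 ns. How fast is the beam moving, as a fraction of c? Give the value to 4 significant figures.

γ = Δt/τ₀ = 1.80/0.391 = 4.60358
β = √(1 − 1/γ²) = √(1 − 1/4.60358²) = 0.9761

β ≈ 0.9761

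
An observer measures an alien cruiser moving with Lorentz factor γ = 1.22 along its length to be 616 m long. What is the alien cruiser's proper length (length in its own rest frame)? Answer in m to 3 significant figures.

L₀ ≈ 752 m

γ = 1.22 (given)
L₀ = γL = 1.22 × 616 = 752 m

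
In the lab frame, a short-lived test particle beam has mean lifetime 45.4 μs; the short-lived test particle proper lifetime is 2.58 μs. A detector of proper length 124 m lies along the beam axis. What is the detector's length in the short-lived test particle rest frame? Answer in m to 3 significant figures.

Time dilation ⇒ γ = Δt/τ₀ = 45.4/2.58 = 17.597
Length contraction: L = L₀/γ = 124/17.597 = 7.05 m

L ≈ 7.05 m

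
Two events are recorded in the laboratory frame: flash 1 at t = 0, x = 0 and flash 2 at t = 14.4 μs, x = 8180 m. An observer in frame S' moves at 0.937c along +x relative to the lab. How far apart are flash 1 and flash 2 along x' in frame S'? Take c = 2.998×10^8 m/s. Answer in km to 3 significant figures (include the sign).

γ = 1/√(1 − 0.937²) = 2.8626
Δx' = γ(Δx − vΔt) = 2.8626 × (8180 m − 0.937×(2.998×10^8 m/s)×14.4×10^-6 s)
= 2.8626 × (4134.9 m) = 11.8 km

Δx' ≈ 11.8 km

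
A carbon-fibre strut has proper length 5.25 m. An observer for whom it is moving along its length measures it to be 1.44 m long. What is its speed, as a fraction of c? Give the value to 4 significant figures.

γ = L₀/L = 5.25/1.44 = 3.64583
β = √(1 − 1/γ²) = 0.9616

β ≈ 0.9616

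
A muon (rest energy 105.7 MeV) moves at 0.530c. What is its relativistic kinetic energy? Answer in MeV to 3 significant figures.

K ≈ 18.9 MeV

γ = 1/√(1 − 0.530²) = 1.1792
K = (γ − 1)m₀c² = (1.1792 − 1) × 105.7 MeV = 0.17925 × 105.7 MeV = 18.9 MeV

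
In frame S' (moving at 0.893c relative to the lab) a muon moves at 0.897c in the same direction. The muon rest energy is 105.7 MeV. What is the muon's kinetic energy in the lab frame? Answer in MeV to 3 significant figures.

K ≈ 851 MeV

u_lab = (0.897 + 0.893)/(1 + 0.897×0.893) = 0.993881
γ = 1/√(1 − 0.993881²) = 9.0531
K = (γ − 1)m₀c² = (9.0531 − 1) × 105.7 = 8.0531 × 105.7 = 851 MeV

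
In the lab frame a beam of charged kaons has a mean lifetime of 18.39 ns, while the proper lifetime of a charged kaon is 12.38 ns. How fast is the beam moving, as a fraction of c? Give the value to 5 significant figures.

β ≈ 0.73947

γ = Δt/τ₀ = 18.39/12.38 = 1.485460
β = √(1 − 1/γ²) = √(1 − 1/1.485460²) = 0.73947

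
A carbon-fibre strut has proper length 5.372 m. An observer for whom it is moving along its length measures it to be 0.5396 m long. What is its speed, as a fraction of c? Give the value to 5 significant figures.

γ = L₀/L = 5.372/0.5396 = 9.955523
β = √(1 − 1/γ²) = 0.99494

β ≈ 0.99494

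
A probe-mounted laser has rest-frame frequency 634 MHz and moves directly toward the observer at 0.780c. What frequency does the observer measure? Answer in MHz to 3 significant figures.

Relativistic Doppler: f_obs = f_src √((1+β)/(1−β))
= 634 × √(1.7800/0.22000) = 634 × 2.8445 = 1800 MHz

f_obs ≈ 1800 MHz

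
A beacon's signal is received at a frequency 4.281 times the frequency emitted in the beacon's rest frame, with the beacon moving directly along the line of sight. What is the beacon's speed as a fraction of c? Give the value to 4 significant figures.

f_obs/f_src = √((1+β)/(1−β)) = 4.281  ⇒  (1+β)/(1−β) = 18.3270
β = |1 − D²|/(1 + D²) = |1 − 18.3270|/(1 + 18.3270) = 0.8965

β ≈ 0.8965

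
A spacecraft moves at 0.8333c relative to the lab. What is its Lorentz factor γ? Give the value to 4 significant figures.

γ ≈ 1.809

γ = 1/√(1 − β²) = 1/√(1 − 0.8333²) = 1/√(0.305611) = 1.809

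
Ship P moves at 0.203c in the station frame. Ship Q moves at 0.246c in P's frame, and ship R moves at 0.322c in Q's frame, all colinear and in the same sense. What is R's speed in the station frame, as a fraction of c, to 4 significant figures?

u ≈ 0.6589c

Compose boost 2: (0.246 + 0.203)/(1 + 0.246×0.203) = 0.4490/1.04994 = 0.427644
Compose boost 3: (0.322 + 0.427644)/(1 + 0.322×0.427644) = 0.749644/1.13770 = 0.6589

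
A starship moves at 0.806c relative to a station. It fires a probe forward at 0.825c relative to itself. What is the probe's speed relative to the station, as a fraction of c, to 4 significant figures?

u ≈ 0.9796c

Relativistic velocity addition: u = (u' + v)/(1 + u'v/c²)
= (0.825 + 0.806)/(1 + 0.825×0.806) = 1.631/1.66495 = 0.9796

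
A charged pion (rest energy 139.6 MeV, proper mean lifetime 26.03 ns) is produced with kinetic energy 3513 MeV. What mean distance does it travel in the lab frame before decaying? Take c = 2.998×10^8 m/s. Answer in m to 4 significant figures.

d ≈ 204.0 m

γ = 1 + K/(m₀c²) = 1 + 3513/139.6 = 26.1648
β = √(1 − 1/γ²) = 0.999269
Dilated lifetime: γτ₀ = 26.1648 × 26.03 ns = 681.069 ns
d = βc·γτ₀ = 0.999269 × (2.998×10^8 m/s) × 6.81069×10^-7 s = 204.0 m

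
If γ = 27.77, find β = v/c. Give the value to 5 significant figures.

β = √(1 − 1/γ²) = √(1 − 1/27.77²) = √(0.9987033) = 0.99935

β ≈ 0.99935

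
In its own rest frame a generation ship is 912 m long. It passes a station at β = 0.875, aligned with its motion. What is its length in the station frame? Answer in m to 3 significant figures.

γ = 1/√(1 − 0.875²) = 2.0656
Length contraction: L = L₀/γ = 912/2.0656 = 442 m

L ≈ 442 m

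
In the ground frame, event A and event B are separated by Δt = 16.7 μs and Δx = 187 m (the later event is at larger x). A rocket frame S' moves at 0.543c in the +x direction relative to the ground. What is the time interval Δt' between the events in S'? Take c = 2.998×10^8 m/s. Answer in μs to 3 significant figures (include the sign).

γ = 1/√(1 − 0.543²) = 1.1909
Δt' = γ(Δt − vΔx/c²) = 1.1909 × (16.7 μs − 0.543×187 m / (2.998×10^8 m/s))
= 1.1909 × (16.361 μs) = 19.5 μs

Δt' ≈ 19.5 μs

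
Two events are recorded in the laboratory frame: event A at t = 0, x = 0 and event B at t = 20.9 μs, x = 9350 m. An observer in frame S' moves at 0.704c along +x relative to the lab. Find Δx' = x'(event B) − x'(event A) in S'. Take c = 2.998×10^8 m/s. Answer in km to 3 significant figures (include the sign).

Δx' ≈ 6.95 km

γ = 1/√(1 − 0.704²) = 1.4081
Δx' = γ(Δx − vΔt) = 1.4081 × (9350 m − 0.704×(2.998×10^8 m/s)×20.9×10^-6 s)
= 1.4081 × (4938.9 m) = 6.95 km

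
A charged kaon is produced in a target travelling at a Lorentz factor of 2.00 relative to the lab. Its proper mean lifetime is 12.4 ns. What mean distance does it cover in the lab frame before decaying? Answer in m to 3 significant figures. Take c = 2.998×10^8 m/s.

β = √(1 − 1/γ²) = √(1 − 1/2.00²) = 0.86603
Dilated lifetime: Δt = γτ₀ = 2.00 × 12.4 ns = 24.800 ns
d = vΔt = 0.86603c × 24.800 ns = 2.5963×10^8 m/s × 2.4800×10^-8 s = 6.44 m

d ≈ 6.44 m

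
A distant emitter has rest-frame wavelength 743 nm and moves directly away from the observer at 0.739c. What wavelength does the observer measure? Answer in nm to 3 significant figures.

Relativistic Doppler: λ_obs = λ_src √((1+β)/(1−β))
= 743 × √(1.7390/0.26100) = 743 × 2.5812 = 1920 nm

λ_obs ≈ 1920 nm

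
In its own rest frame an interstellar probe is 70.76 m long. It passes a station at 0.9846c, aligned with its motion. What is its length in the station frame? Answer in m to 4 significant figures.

γ = 1/√(1 − 0.9846²) = 5.72009
Length contraction: L = L₀/γ = 70.76/5.72009 = 12.37 m

L ≈ 12.37 m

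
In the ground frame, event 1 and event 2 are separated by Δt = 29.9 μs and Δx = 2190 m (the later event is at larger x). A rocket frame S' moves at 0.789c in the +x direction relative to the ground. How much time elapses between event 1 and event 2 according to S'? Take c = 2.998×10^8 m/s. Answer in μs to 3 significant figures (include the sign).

γ = 1/√(1 − 0.789²) = 1.6276
Δt' = γ(Δt − vΔx/c²) = 1.6276 × (29.9 μs − 0.789×2190 m / (2.998×10^8 m/s))
= 1.6276 × (24.136 μs) = 39.3 μs

Δt' ≈ 39.3 μs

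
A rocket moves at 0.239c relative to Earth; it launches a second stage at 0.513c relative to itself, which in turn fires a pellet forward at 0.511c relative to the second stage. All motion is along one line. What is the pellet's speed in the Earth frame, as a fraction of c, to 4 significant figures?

u ≈ 0.8797c

Compose boost 2: (0.513 + 0.239)/(1 + 0.513×0.239) = 0.7520/1.12261 = 0.669869
Compose boost 3: (0.511 + 0.669869)/(1 + 0.511×0.669869) = 1.18087/1.34230 = 0.8797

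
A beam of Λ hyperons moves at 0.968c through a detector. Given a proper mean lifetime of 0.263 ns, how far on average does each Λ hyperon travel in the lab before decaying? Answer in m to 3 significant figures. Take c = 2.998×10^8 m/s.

γ = 1/√(1 − 0.968²) = 3.9849
Dilated lifetime: Δt = γτ₀ = 3.9849 × 0.263 ns = 1.0480 ns
d = vΔt = 0.968c × 1.0480 ns = 2.9021×10^8 m/s × 1.0480×10^-9 s = 0.304 m

d ≈ 0.304 m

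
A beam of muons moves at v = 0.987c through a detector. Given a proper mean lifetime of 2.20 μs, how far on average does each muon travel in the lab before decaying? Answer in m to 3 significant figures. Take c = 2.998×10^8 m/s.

d ≈ 4050 m

γ = 1/√(1 − 0.987²) = 6.2220
Dilated lifetime: Δt = γτ₀ = 6.2220 × 2.20 μs = 13.688 μs
d = vΔt = 0.987c × 13.688 μs = 2.9590×10^8 m/s × 1.3688×10^-5 s = 4050 m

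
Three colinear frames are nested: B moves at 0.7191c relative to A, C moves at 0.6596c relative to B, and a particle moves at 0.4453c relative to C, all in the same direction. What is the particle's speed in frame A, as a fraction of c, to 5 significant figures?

Compose boost 2: (0.6596 + 0.7191)/(1 + 0.6596×0.7191) = 1.3787/1.474318 = 0.9351440
Compose boost 3: (0.4453 + 0.9351440)/(1 + 0.4453×0.9351440) = 1.380444/1.416420 = 0.97460

u ≈ 0.97460c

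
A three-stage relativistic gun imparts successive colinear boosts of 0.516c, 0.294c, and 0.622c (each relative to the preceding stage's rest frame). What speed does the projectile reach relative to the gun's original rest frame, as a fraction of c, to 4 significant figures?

u ≈ 0.9220c

Compose boost 2: (0.294 + 0.516)/(1 + 0.294×0.516) = 0.8100/1.15170 = 0.703306
Compose boost 3: (0.622 + 0.703306)/(1 + 0.622×0.703306) = 1.32531/1.43746 = 0.9220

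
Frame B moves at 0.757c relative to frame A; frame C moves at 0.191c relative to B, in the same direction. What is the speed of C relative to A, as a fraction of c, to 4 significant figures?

u ≈ 0.8282c

Compose boost 2: (0.191 + 0.757)/(1 + 0.191×0.757) = 0.9480/1.14459 = 0.8282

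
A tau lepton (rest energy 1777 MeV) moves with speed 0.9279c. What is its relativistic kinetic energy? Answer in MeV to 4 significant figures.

K ≈ 2989 MeV

γ = 1/√(1 − 0.9279²) = 2.68219
K = (γ − 1)m₀c² = (2.68219 − 1) × 1777 MeV = 1.68219 × 1777 MeV = 2989 MeV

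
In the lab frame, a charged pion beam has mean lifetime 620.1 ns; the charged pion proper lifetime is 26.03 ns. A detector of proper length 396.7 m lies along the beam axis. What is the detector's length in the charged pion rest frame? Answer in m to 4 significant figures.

Time dilation ⇒ γ = Δt/τ₀ = 620.1/26.03 = 23.8225
Length contraction: L = L₀/γ = 396.7/23.8225 = 16.65 m

L ≈ 16.65 m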